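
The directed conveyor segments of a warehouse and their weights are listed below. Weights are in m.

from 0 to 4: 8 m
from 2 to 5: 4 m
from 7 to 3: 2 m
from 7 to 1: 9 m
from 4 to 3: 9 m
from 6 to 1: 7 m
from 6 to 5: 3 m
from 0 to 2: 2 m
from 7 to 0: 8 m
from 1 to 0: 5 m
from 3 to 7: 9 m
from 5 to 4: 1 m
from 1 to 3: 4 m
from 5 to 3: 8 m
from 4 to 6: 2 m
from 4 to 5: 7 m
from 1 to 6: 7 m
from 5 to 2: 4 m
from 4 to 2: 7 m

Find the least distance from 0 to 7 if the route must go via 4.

Best 0 to 4: 0–2–5–4 costing 7
Shortest 4→7: 4–3–7 = 18
Total via 4: 7 + 18 = 25 m.

25 m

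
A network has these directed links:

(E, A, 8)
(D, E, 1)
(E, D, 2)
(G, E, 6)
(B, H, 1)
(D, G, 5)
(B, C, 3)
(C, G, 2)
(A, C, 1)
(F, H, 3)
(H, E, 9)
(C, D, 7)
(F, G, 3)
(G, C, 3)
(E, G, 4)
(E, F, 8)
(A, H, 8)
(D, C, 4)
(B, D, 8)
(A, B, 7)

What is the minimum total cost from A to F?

17

Shortest distances from A:
A: 0
C: 1  (via A)
G: 3  (via C)
B: 7  (via A)
D: 8  (via C)
H: 8  (via A)
E: 9  (via G)
F: 17  (via E)
Shortest route: A–C–G–E–F = 17.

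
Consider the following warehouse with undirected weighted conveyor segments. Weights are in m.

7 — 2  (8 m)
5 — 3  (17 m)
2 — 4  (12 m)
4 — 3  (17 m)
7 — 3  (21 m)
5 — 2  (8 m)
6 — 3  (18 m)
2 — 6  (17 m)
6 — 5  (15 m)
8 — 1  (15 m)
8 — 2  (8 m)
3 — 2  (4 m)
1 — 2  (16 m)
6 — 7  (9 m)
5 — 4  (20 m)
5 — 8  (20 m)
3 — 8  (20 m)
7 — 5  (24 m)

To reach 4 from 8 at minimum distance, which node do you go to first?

Candidate routes:
8 - 3 - 2 - 4: 20+4+12 = 36
8 - 2 - 4: 8+12 = 20
8 - 2 - 3 - 4: 8+4+17 = 29
8 - 2 - 5 - 4: 8+8+20 = 36
Cheapest is 8 - 2 - 4 at 20 m.
So from 8 the first move is to 2.

2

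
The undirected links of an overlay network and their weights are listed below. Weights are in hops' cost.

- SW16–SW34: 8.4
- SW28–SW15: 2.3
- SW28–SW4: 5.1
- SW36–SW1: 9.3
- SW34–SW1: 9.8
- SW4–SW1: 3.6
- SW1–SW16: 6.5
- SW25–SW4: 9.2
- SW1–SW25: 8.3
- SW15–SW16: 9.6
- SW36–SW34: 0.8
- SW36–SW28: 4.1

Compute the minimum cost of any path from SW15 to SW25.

Compare a few routes:
SW15–SW28–SW36–SW1–SW25: 2.3+4.1+9.3+8.3 = 24
SW15–SW28–SW4–SW1–SW25: 2.3+5.1+3.6+8.3 = 19.3
SW15–SW28–SW4–SW25: 2.3+5.1+9.2 = 16.6
Cheapest is SW15–SW28–SW4–SW25 at 16.6 hops' cost.

16.6 hops' cost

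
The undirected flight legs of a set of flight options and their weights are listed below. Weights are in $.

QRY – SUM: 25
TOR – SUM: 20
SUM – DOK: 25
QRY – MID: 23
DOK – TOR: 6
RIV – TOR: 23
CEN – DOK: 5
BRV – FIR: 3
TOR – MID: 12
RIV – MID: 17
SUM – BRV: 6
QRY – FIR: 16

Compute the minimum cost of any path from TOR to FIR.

$29

Enumerating some paths:
TOR - DOK - SUM - BRV - FIR: 6+25+6+3 = 40
TOR - SUM - BRV - FIR: 20+6+3 = 29
The minimum is $29 via TOR - SUM - BRV - FIR.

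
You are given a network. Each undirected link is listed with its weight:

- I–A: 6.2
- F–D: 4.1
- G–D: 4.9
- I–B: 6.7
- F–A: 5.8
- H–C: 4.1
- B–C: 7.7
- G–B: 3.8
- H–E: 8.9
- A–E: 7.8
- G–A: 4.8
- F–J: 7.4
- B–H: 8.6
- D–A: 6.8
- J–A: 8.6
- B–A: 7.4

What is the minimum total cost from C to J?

23.7

Candidate routes:
C–B–G–A–J: 7.7+3.8+4.8+8.6 = 24.9
C–B–A–J: 7.7+7.4+8.6 = 23.7
C–B–A–F–J: 7.7+7.4+5.8+7.4 = 28.3
C–B–G–D–F–J: 7.7+3.8+4.9+4.1+7.4 = 27.9
Cheapest is C–B–A–J at 23.7.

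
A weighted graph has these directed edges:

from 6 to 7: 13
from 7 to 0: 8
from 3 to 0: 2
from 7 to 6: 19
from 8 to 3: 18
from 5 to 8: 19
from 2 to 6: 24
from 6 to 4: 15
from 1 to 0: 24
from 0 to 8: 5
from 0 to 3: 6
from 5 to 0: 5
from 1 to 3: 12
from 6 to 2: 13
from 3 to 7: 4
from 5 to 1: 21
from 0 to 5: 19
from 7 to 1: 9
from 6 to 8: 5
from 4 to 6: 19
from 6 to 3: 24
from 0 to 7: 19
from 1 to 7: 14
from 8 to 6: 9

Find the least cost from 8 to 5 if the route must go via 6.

Shortest 8→6: 8–6 = 9
Best 6 to 5: 6–7–0–5 costing 40
Total via 6: 9 + 40 = 49.

49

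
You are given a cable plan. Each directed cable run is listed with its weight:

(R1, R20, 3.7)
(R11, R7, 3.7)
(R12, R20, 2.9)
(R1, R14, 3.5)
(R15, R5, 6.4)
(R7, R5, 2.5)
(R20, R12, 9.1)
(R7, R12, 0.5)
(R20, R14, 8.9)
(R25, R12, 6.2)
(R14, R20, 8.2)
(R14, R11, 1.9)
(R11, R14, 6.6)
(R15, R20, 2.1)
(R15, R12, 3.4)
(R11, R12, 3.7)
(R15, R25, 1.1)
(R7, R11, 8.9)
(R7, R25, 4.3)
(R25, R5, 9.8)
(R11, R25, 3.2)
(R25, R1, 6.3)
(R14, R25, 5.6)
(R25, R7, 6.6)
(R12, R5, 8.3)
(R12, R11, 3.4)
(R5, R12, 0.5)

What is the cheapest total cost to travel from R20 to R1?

Candidate routes:
R20 - R12 - R11 - R25 - R1: 9.1+3.4+3.2+6.3 = 22
R20 - R14 - R25 - R1: 8.9+5.6+6.3 = 20.8
R20 - R14 - R11 - R25 - R1: 8.9+1.9+3.2+6.3 = 20.3
The minimum is 20.3 via R20 - R14 - R11 - R25 - R1.

20.3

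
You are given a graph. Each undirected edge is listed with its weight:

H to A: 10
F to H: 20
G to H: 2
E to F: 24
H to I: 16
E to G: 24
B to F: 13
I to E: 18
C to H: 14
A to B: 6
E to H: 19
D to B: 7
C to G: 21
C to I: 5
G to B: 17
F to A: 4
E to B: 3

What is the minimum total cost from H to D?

23

Settle nodes by increasing distance from H:
H: 0
G: 2  (via H)
A: 10  (via H)
C: 14  (via H)
F: 14  (via A)
B: 16  (via A)
I: 16  (via H)
E: 19  (via H)
D: 23  (via B)
Shortest route: H–A–B–D = 23.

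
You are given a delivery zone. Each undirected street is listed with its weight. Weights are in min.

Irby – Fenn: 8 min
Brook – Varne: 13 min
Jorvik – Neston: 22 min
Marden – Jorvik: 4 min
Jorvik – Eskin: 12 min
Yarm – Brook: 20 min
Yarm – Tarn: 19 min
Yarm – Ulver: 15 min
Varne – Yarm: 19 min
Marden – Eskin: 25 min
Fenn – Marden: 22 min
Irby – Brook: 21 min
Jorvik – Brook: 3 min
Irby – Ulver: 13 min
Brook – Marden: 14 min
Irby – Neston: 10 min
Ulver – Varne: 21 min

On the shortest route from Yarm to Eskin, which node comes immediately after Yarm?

Candidate routes:
Yarm → Varne → Brook → Jorvik → Eskin: 19+13+3+12 = 47
Yarm → Brook → Jorvik → Eskin: 20+3+12 = 35
Cheapest is Yarm → Brook → Jorvik → Eskin at 35 min.
So from Yarm the first move is to Brook.

Brook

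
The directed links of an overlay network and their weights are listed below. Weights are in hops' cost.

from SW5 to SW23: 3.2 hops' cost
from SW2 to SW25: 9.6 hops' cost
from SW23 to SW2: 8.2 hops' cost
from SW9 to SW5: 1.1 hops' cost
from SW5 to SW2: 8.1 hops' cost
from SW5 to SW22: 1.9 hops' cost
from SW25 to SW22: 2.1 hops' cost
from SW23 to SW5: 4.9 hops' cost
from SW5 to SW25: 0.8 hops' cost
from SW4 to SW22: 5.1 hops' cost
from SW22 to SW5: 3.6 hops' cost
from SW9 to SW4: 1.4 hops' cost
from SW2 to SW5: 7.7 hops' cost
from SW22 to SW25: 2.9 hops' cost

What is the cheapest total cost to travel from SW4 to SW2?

16.8 hops' cost

Candidate routes:
SW4 - SW22 - SW5 - SW2: 5.1+3.6+8.1 = 16.8
SW4 - SW22 - SW5 - SW23 - SW2: 5.1+3.6+3.2+8.2 = 20.1
The minimum is 16.8 hops' cost via SW4 - SW22 - SW5 - SW2.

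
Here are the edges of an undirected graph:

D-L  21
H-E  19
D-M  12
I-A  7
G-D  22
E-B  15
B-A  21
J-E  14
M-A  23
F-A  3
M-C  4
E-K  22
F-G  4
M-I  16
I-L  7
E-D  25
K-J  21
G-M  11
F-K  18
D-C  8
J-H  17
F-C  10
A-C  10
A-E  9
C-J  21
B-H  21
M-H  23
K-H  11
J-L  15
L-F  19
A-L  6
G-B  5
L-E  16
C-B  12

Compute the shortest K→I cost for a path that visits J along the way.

Best K to J: K → J costing 21
Shortest J→I: J → L → I = 22
Total via J: 21 + 22 = 43.

43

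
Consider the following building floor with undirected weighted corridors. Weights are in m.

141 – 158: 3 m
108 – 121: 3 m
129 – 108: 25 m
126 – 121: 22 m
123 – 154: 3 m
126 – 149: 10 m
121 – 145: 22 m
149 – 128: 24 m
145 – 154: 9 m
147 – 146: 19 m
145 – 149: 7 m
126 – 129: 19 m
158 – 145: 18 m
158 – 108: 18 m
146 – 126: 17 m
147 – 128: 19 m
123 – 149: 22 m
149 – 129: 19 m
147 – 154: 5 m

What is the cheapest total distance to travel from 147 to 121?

36 m

Candidate routes:
147 - 154 - 145 - 158 - 108 - 121: 5+9+18+18+3 = 53
147 - 154 - 145 - 149 - 126 - 121: 5+9+7+10+22 = 53
147 - 154 - 145 - 121: 5+9+22 = 36
Cheapest is 147 - 154 - 145 - 121 at 36 m.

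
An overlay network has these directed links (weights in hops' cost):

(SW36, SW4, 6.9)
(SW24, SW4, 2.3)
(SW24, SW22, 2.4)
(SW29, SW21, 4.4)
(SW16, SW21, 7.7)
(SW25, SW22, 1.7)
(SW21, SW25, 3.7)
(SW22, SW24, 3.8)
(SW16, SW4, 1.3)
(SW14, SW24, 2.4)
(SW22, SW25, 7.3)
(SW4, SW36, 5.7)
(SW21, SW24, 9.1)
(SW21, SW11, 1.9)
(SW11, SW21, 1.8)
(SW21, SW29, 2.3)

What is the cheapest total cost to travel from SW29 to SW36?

21.5 hops' cost

Candidate routes:
SW29 → SW21 → SW25 → SW22 → SW24 → SW4 → SW36: 4.4+3.7+1.7+3.8+2.3+5.7 = 21.6
SW29 → SW21 → SW24 → SW4 → SW36: 4.4+9.1+2.3+5.7 = 21.5
The minimum is 21.5 hops' cost via SW29 → SW21 → SW24 → SW4 → SW36.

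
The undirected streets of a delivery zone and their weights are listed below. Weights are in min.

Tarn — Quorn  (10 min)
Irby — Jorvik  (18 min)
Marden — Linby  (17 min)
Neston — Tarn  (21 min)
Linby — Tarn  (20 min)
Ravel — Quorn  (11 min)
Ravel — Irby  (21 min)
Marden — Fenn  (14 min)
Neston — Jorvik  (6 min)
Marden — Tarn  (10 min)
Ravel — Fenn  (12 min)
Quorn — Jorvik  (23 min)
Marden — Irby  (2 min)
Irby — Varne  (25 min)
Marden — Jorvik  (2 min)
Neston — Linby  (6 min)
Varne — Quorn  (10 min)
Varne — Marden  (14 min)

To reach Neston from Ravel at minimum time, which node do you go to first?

Irby

Candidate routes:
Ravel–Irby–Marden–Jorvik–Neston: 21+2+2+6 = 31
Ravel–Fenn–Marden–Jorvik–Neston: 12+14+2+6 = 34
The minimum is 31 min via Ravel–Irby–Marden–Jorvik–Neston.
So from Ravel the first move is to Irby.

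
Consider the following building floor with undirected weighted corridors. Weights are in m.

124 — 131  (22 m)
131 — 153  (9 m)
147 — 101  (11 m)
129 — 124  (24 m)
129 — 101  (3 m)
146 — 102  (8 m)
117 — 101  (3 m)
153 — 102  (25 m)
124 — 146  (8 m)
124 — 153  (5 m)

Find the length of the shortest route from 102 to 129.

40 m

Shortest distances from 102:
102: 0
146: 8  (via 102)
124: 16  (via 146)
153: 21  (via 124)
131: 30  (via 153)
129: 40  (via 124)
Shortest route: 102–146–124–129 = 40 m.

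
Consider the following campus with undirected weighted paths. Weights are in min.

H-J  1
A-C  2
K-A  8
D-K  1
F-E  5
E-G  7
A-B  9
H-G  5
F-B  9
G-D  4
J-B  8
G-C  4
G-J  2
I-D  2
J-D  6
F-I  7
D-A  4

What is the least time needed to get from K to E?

Compare a few routes:
K - D - I - F - E: 1+2+7+5 = 15
K - D - G - E: 1+4+7 = 12
The minimum is 12 min via K - D - G - E.

12 min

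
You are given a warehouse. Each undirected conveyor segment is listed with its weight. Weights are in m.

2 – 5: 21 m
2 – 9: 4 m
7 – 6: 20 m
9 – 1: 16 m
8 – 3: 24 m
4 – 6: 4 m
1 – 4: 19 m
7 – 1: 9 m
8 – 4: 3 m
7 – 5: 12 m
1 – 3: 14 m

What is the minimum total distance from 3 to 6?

31 m

Enumerating some paths:
3 → 1 → 4 → 6: 14+19+4 = 37
3 → 8 → 4 → 1 → 7 → 6: 24+3+19+9+20 = 75
3 → 1 → 7 → 6: 14+9+20 = 43
3 → 8 → 4 → 6: 24+3+4 = 31
Cheapest is 3 → 8 → 4 → 6 at 31 m.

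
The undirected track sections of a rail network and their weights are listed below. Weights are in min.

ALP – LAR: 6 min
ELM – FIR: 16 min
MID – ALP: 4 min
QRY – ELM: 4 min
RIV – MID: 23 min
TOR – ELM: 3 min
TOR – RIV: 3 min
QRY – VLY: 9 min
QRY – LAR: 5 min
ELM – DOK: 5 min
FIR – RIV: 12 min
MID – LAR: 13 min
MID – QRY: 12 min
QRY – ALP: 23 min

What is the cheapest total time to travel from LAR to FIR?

Settle nodes by increasing distance from LAR:
LAR: 0
QRY: 5  (via LAR)
ALP: 6  (via LAR)
ELM: 9  (via QRY)
MID: 10  (via ALP)
TOR: 12  (via ELM)
DOK: 14  (via ELM)
VLY: 14  (via QRY)
RIV: 15  (via TOR)
FIR: 25  (via ELM)
Shortest route: LAR → QRY → ELM → FIR = 25 min.

25 min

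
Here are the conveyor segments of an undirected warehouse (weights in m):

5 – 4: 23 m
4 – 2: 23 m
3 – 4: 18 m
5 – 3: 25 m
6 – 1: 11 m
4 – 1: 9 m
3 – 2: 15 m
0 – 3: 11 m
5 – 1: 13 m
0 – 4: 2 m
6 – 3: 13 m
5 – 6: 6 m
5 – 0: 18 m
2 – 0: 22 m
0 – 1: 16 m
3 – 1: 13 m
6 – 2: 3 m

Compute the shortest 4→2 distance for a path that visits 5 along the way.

Best 4 to 5: 4 → 0 → 5 costing 20
Best 5 to 2: 5 → 6 → 2 costing 9
Total via 5: 20 + 9 = 29 m.

29 m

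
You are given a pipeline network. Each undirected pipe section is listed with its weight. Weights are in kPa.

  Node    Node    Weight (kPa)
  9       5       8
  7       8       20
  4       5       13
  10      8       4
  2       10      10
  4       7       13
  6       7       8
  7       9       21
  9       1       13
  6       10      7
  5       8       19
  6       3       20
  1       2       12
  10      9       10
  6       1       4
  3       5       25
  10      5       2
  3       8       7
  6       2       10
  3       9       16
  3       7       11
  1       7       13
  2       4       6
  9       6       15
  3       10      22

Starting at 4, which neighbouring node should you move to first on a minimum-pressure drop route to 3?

Candidate routes:
4 - 5 - 10 - 8 - 3: 13+2+4+7 = 26
4 - 2 - 10 - 8 - 3: 6+10+4+7 = 27
4 - 7 - 3: 13+11 = 24
The minimum is 24 kPa via 4 - 7 - 3.
So from 4 the first move is to 7.

7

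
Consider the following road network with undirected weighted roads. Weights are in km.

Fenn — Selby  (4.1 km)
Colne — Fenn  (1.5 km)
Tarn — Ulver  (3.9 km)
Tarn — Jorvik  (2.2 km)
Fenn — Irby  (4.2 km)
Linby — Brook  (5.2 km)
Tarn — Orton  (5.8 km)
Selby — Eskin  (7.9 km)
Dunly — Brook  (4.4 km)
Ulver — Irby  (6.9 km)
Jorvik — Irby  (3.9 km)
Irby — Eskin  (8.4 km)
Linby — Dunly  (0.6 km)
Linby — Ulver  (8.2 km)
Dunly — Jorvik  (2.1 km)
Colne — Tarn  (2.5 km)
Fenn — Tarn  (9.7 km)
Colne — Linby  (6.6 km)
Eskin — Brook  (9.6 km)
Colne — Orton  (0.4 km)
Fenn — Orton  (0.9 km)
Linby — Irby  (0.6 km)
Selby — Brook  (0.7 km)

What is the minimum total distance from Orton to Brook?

5.7 km

Enumerating some paths:
Orton - Fenn - Selby - Brook: 0.9+4.1+0.7 = 5.7
Orton - Colne - Fenn - Selby - Brook: 0.4+1.5+4.1+0.7 = 6.7
The minimum is 5.7 km via Orton - Fenn - Selby - Brook.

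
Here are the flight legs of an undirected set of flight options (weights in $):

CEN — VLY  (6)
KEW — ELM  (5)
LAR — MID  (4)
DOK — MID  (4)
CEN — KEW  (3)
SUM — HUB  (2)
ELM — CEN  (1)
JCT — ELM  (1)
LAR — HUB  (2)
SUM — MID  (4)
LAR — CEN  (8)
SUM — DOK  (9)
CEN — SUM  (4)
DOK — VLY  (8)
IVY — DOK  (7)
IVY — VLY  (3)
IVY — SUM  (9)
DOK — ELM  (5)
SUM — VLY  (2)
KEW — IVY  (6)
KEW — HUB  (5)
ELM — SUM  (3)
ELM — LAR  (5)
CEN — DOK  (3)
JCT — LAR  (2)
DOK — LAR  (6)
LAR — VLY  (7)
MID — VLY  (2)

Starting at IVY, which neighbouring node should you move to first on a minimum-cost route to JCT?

VLY

Compare a few routes:
IVY - VLY - SUM - HUB - LAR - JCT: 3+2+2+2+2 = 11
IVY - VLY - SUM - ELM - JCT: 3+2+3+1 = 9
IVY - VLY - MID - LAR - JCT: 3+2+4+2 = 11
IVY - VLY - SUM - CEN - ELM - JCT: 3+2+4+1+1 = 11
Cheapest is IVY - VLY - SUM - ELM - JCT at $9.
So from IVY the first move is to VLY.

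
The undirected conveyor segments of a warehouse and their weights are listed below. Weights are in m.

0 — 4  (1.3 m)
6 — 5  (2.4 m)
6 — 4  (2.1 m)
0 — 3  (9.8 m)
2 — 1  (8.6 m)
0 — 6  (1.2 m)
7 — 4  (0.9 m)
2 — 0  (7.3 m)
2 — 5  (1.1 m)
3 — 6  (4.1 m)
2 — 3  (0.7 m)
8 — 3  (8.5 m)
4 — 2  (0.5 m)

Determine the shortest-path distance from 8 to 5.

10.3 m

Candidate routes:
8 → 3 → 2 → 4 → 0 → 6 → 5: 8.5+0.7+0.5+1.3+1.2+2.4 = 14.6
8 → 3 → 2 → 4 → 6 → 5: 8.5+0.7+0.5+2.1+2.4 = 14.2
8 → 3 → 2 → 5: 8.5+0.7+1.1 = 10.3
Cheapest is 8 → 3 → 2 → 5 at 10.3 m.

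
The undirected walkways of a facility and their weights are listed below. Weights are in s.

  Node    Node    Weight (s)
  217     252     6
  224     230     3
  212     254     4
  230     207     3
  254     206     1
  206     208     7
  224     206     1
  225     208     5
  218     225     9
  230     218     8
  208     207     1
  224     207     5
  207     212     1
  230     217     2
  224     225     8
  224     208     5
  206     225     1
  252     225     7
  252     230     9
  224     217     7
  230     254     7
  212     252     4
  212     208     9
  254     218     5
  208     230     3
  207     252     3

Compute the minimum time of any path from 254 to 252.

Enumerating some paths:
254–212–252: 4+4 = 8
254–206–224–230–207–252: 1+1+3+3+3 = 11
254–206–225–252: 1+1+7 = 9
254–206–224–207–252: 1+1+5+3 = 10
Cheapest is 254–212–252 at 8 s.

8 s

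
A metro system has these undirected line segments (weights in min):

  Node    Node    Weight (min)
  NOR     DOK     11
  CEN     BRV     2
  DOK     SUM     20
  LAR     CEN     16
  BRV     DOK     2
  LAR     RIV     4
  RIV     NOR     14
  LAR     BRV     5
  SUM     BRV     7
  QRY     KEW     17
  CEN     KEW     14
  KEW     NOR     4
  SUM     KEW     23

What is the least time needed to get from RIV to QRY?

Running Dijkstra from RIV:
RIV: 0
LAR: 4  (via RIV)
BRV: 9  (via LAR)
CEN: 11  (via BRV)
DOK: 11  (via BRV)
NOR: 14  (via RIV)
SUM: 16  (via BRV)
KEW: 18  (via NOR)
QRY: 35  (via KEW)
Shortest route: RIV → NOR → KEW → QRY = 35 min.

35 min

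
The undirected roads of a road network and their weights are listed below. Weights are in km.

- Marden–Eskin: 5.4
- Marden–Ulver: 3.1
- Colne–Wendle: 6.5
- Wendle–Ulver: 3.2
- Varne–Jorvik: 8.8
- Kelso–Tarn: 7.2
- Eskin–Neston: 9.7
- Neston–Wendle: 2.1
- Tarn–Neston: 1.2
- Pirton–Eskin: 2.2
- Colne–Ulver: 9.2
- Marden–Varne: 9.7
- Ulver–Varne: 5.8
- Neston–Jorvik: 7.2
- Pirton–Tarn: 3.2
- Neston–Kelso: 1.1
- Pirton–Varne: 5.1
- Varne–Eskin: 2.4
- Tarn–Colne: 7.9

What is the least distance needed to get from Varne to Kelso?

Candidate routes:
Varne - Pirton - Tarn - Neston - Kelso: 5.1+3.2+1.2+1.1 = 10.6
Varne - Eskin - Pirton - Tarn - Neston - Kelso: 2.4+2.2+3.2+1.2+1.1 = 10.1
Varne - Ulver - Wendle - Neston - Kelso: 5.8+3.2+2.1+1.1 = 12.2
Varne - Eskin - Neston - Kelso: 2.4+9.7+1.1 = 13.2
The minimum is 10.1 km via Varne - Eskin - Pirton - Tarn - Neston - Kelso.

10.1 km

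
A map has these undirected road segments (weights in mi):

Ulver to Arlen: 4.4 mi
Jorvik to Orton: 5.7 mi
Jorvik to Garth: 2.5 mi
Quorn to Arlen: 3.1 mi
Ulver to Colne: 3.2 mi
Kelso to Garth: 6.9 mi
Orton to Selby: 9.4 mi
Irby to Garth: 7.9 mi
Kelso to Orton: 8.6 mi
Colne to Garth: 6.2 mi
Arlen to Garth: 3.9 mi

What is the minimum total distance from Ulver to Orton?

Candidate routes:
Ulver - Colne - Garth - Jorvik - Orton: 3.2+6.2+2.5+5.7 = 17.6
Ulver - Arlen - Garth - Jorvik - Orton: 4.4+3.9+2.5+5.7 = 16.5
Ulver - Arlen - Garth - Kelso - Orton: 4.4+3.9+6.9+8.6 = 23.8
Ulver - Colne - Garth - Kelso - Orton: 3.2+6.2+6.9+8.6 = 24.9
The minimum is 16.5 mi via Ulver - Arlen - Garth - Jorvik - Orton.

16.5 mi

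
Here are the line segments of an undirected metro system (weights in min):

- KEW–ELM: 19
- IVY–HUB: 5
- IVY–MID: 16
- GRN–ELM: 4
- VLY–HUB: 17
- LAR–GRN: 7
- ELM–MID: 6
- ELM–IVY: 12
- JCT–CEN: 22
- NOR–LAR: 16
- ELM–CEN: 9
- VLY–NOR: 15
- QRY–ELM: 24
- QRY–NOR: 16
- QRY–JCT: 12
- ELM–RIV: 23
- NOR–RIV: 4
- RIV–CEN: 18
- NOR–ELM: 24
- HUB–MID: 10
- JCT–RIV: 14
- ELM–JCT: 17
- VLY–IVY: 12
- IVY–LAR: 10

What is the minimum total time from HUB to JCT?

Shortest distances from HUB:
HUB: 0
IVY: 5  (via HUB)
MID: 10  (via HUB)
LAR: 15  (via IVY)
ELM: 16  (via MID)
VLY: 17  (via HUB)
GRN: 20  (via ELM)
CEN: 25  (via ELM)
NOR: 31  (via LAR)
JCT: 33  (via ELM)
Shortest route: HUB → MID → ELM → JCT = 33 min.

33 min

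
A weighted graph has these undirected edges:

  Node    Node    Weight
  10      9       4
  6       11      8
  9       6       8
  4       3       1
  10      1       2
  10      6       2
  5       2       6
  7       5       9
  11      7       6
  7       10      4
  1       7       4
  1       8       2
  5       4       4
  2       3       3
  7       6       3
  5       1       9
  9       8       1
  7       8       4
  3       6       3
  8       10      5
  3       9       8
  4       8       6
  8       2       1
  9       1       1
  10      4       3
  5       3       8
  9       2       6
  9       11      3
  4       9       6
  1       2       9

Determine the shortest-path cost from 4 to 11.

9

Shortest distances from 4:
4: 0
3: 1  (via 4)
10: 3  (via 4)
2: 4  (via 3)
5: 4  (via 4)
6: 4  (via 3)
1: 5  (via 10)
8: 5  (via 2)
9: 6  (via 4)
7: 7  (via 10)
11: 9  (via 9)
Shortest route: 4–9–11 = 9.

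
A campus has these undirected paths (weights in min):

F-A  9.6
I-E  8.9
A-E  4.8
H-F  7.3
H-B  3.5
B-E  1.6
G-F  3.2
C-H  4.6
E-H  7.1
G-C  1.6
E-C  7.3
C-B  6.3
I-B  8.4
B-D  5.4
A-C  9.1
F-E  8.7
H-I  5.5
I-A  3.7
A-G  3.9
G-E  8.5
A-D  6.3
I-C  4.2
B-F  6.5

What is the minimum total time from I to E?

Shortest distances from I:
I: 0
A: 3.7  (via I)
C: 4.2  (via I)
H: 5.5  (via I)
G: 5.8  (via C)
B: 8.4  (via I)
E: 8.5  (via A)
Shortest route: I–A–E = 8.5 min.

8.5 min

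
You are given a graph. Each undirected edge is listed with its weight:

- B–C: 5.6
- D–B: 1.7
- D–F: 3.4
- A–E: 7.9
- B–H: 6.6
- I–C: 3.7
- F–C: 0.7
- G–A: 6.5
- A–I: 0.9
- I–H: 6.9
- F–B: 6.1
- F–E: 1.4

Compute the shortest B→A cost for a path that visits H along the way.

14.4

Best B to H: B → H costing 6.6
Shortest H→A: H → I → A = 7.8
Total via H: 6.6 + 7.8 = 14.4.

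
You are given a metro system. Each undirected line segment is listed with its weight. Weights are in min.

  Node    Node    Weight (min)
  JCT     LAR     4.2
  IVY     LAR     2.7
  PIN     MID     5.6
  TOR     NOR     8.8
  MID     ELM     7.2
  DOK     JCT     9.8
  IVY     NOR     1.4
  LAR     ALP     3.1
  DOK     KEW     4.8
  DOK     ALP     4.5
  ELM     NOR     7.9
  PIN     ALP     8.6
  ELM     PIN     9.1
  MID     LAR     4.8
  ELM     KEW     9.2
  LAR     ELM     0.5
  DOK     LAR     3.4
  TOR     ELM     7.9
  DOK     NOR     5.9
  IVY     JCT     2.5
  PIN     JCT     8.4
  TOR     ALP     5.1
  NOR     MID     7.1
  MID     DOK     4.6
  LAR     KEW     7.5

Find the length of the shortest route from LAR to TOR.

8.2 min

Enumerating some paths:
LAR - ELM - TOR: 0.5+7.9 = 8.4
LAR - IVY - NOR - TOR: 2.7+1.4+8.8 = 12.9
LAR - ALP - TOR: 3.1+5.1 = 8.2
LAR - DOK - ALP - TOR: 3.4+4.5+5.1 = 13
The minimum is 8.2 min via LAR - ALP - TOR.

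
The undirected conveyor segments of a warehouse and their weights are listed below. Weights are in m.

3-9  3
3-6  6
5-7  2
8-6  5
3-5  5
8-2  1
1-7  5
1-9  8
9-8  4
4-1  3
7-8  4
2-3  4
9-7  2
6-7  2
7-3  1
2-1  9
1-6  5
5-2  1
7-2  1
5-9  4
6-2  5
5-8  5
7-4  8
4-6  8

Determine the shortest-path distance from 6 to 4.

Compare a few routes:
6–7–4: 2+8 = 10
6–4: 8 = 8
The minimum is 8 m via 6–4.

8 m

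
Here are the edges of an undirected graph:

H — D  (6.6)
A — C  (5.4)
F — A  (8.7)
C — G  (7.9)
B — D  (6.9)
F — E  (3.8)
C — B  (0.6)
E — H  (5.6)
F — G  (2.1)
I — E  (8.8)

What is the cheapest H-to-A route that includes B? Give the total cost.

Best H to B: H → D → B costing 13.5
Shortest B→A: B → C → A = 6
Total via B: 13.5 + 6 = 19.5.

19.5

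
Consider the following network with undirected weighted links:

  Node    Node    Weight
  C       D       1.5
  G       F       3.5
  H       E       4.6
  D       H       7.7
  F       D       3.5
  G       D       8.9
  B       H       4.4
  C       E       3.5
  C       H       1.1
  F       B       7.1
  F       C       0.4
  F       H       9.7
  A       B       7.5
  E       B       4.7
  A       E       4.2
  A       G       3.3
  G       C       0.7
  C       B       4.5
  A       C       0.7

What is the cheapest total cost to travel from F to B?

Candidate routes:
F → C → B: 0.4+4.5 = 4.9
F → C → H → B: 0.4+1.1+4.4 = 5.9
The minimum is 4.9 via F → C → B.

4.9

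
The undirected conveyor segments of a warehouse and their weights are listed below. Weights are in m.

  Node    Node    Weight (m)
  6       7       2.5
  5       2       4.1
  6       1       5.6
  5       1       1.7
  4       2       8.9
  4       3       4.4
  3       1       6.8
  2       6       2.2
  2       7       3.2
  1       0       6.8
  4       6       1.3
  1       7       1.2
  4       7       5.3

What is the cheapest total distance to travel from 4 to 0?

Enumerating some paths:
4–6–1–0: 1.3+5.6+6.8 = 13.7
4–7–1–0: 5.3+1.2+6.8 = 13.3
4–6–7–1–0: 1.3+2.5+1.2+6.8 = 11.8
The minimum is 11.8 m via 4–6–7–1–0.

11.8 m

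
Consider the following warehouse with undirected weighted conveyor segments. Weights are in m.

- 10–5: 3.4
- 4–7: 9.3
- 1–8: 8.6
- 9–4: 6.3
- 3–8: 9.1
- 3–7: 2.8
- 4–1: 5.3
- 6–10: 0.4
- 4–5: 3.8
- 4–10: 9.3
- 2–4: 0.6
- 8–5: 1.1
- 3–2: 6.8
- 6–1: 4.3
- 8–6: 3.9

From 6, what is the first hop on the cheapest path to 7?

8

Compare a few routes:
6 - 8 - 3 - 7: 3.9+9.1+2.8 = 15.8
6 - 10 - 5 - 8 - 3 - 7: 0.4+3.4+1.1+9.1+2.8 = 16.8
The minimum is 15.8 m via 6 - 8 - 3 - 7.
So from 6 the first move is to 8.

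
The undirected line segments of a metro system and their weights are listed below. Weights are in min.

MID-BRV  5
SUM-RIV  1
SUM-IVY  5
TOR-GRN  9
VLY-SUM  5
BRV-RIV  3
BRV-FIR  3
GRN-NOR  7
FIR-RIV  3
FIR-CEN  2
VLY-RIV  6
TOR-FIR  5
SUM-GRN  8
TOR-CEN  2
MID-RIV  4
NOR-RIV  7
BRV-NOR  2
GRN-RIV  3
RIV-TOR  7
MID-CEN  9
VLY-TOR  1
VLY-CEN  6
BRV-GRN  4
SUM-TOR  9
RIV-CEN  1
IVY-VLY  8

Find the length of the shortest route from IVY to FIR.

Enumerating some paths:
IVY → VLY → TOR → CEN → FIR: 8+1+2+2 = 13
IVY → SUM → RIV → FIR: 5+1+3 = 9
IVY → SUM → RIV → CEN → TOR → FIR: 5+1+1+2+5 = 14
IVY → SUM → RIV → BRV → FIR: 5+1+3+3 = 12
Cheapest is IVY → SUM → RIV → FIR at 9 min.

9 min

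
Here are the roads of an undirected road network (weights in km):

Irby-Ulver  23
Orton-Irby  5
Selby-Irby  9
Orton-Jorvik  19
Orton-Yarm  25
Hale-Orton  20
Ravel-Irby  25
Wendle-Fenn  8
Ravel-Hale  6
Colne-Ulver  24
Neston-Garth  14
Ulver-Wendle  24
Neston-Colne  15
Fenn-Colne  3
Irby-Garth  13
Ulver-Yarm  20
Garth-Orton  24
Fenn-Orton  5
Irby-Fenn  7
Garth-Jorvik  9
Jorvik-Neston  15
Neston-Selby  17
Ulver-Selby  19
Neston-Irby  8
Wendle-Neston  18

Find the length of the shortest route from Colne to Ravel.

34 km

Candidate routes:
Colne - Fenn - Irby - Orton - Hale - Ravel: 3+7+5+20+6 = 41
Colne - Fenn - Orton - Hale - Ravel: 3+5+20+6 = 34
Colne - Fenn - Irby - Ravel: 3+7+25 = 35
Colne - Fenn - Orton - Irby - Ravel: 3+5+5+25 = 38
The minimum is 34 km via Colne - Fenn - Orton - Hale - Ravel.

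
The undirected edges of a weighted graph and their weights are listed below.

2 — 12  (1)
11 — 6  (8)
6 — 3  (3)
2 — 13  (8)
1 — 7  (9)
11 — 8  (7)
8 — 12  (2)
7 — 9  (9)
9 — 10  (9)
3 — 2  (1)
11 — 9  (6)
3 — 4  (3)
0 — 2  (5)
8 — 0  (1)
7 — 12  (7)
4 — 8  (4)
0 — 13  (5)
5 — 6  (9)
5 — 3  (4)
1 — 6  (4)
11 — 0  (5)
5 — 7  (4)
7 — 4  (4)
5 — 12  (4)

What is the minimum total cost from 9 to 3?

Settle nodes by increasing distance from 9:
9: 0
11: 6  (via 9)
7: 9  (via 9)
10: 9  (via 9)
0: 11  (via 11)
8: 12  (via 0)
4: 13  (via 7)
5: 13  (via 7)
6: 14  (via 11)
12: 14  (via 8)
2: 15  (via 12)
3: 16  (via 4)
Shortest route: 9 → 7 → 4 → 3 = 16.

16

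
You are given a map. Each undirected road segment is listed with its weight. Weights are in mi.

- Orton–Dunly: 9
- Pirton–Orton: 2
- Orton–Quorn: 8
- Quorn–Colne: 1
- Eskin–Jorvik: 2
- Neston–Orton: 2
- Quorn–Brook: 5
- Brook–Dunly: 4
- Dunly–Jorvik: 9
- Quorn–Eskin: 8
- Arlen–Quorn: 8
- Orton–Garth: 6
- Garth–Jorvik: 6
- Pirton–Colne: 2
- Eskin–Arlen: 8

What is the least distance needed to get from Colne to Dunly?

Compare a few routes:
Colne–Pirton–Orton–Dunly: 2+2+9 = 13
Colne–Quorn–Orton–Dunly: 1+8+9 = 18
Colne–Quorn–Eskin–Jorvik–Dunly: 1+8+2+9 = 20
Colne–Quorn–Brook–Dunly: 1+5+4 = 10
Cheapest is Colne–Quorn–Brook–Dunly at 10 mi.

10 mi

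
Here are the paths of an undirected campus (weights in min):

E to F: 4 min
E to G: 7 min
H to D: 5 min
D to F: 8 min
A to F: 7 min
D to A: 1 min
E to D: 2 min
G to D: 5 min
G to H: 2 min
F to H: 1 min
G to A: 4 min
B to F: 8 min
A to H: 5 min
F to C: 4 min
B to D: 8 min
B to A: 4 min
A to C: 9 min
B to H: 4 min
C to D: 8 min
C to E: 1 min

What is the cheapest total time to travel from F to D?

6 min

Compare a few routes:
F - H - D: 1+5 = 6
F - C - E - D: 4+1+2 = 7
The minimum is 6 min via F - H - D.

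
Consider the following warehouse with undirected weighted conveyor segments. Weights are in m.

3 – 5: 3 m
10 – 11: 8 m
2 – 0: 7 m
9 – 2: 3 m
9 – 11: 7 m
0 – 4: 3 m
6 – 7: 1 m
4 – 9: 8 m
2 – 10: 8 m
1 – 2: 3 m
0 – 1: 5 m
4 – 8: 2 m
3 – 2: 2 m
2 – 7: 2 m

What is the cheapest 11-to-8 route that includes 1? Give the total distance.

Shortest 11→1: 11 → 9 → 2 → 1 = 13
Shortest 1→8: 1 → 0 → 4 → 8 = 10
Total via 1: 13 + 10 = 23 m.

23 m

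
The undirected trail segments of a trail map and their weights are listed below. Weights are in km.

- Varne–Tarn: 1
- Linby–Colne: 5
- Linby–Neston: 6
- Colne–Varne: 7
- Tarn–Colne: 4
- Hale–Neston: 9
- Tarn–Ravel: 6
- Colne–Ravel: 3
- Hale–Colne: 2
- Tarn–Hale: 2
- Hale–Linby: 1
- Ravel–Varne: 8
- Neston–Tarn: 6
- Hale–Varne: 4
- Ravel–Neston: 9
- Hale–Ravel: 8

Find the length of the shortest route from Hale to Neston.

7 km

Settle nodes by increasing distance from Hale:
Hale: 0
Linby: 1  (via Hale)
Tarn: 2  (via Hale)
Colne: 2  (via Hale)
Varne: 3  (via Tarn)
Ravel: 5  (via Colne)
Neston: 7  (via Linby)
Shortest route: Hale → Linby → Neston = 7 km.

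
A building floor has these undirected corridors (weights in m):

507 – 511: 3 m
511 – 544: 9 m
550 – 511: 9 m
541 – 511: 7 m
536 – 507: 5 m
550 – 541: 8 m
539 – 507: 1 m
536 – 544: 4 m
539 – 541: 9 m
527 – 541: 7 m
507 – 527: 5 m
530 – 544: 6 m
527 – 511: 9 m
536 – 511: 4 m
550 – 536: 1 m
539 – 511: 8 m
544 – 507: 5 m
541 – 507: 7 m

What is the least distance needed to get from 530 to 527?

Enumerating some paths:
530–544–507–527: 6+5+5 = 16
530–544–536–507–527: 6+4+5+5 = 20
Cheapest is 530–544–507–527 at 16 m.

16 m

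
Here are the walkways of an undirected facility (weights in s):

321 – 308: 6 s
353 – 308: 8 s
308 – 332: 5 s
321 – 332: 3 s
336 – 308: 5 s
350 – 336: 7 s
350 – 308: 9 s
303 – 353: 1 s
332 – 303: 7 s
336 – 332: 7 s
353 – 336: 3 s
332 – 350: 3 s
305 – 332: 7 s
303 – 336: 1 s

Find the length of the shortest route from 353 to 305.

15 s

Settle nodes by increasing distance from 353:
353: 0
303: 1  (via 353)
336: 2  (via 303)
308: 7  (via 336)
332: 8  (via 303)
350: 9  (via 336)
321: 11  (via 332)
305: 15  (via 332)
Shortest route: 353–303–332–305 = 15 s.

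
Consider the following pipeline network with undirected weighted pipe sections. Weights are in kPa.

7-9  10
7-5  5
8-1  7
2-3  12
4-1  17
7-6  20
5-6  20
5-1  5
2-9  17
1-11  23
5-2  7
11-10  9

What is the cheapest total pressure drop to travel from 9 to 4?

Enumerating some paths:
9–7–5–1–4: 10+5+5+17 = 37
9–2–5–1–4: 17+7+5+17 = 46
Cheapest is 9–7–5–1–4 at 37 kPa.

37 kPa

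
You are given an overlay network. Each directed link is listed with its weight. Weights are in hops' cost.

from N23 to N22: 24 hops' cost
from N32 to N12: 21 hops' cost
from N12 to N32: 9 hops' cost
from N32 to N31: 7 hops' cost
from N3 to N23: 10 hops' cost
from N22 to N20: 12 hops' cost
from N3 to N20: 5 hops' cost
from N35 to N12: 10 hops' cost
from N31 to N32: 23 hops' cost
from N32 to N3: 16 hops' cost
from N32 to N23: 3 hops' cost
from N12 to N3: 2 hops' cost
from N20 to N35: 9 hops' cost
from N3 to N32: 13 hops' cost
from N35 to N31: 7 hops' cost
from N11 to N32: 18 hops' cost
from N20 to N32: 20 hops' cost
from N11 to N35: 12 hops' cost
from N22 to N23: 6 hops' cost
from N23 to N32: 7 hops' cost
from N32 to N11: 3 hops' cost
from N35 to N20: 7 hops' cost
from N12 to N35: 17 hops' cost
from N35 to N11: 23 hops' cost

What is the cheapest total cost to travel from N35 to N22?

Compare a few routes:
N35 → N12 → N3 → N32 → N23 → N22: 10+2+13+3+24 = 52
N35 → N20 → N32 → N23 → N22: 7+20+3+24 = 54
N35 → N12 → N3 → N23 → N22: 10+2+10+24 = 46
The minimum is 46 hops' cost via N35 → N12 → N3 → N23 → N22.

46 hops' cost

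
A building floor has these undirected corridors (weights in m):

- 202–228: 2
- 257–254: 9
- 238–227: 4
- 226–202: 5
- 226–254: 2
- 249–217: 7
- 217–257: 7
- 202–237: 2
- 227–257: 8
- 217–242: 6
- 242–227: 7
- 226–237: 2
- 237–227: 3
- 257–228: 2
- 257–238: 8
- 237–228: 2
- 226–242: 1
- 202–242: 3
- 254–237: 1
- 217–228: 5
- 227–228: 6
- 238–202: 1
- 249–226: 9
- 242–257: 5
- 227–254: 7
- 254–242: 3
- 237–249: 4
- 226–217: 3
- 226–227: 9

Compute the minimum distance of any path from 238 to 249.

7 m

Enumerating some paths:
238 - 227 - 237 - 249: 4+3+4 = 11
238 - 202 - 237 - 249: 1+2+4 = 7
238 - 202 - 228 - 237 - 249: 1+2+2+4 = 9
238 - 202 - 242 - 226 - 237 - 249: 1+3+1+2+4 = 11
Cheapest is 238 - 202 - 237 - 249 at 7 m.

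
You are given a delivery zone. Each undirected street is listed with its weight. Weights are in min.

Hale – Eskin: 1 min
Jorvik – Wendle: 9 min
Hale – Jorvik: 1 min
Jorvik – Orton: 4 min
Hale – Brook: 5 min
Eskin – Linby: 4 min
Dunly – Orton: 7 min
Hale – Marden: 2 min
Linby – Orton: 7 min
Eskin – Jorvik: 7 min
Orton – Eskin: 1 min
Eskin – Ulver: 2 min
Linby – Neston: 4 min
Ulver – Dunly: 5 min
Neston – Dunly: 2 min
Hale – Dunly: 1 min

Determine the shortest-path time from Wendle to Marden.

12 min

Candidate routes:
Wendle - Jorvik - Orton - Eskin - Hale - Marden: 9+4+1+1+2 = 17
Wendle - Jorvik - Hale - Marden: 9+1+2 = 12
The minimum is 12 min via Wendle - Jorvik - Hale - Marden.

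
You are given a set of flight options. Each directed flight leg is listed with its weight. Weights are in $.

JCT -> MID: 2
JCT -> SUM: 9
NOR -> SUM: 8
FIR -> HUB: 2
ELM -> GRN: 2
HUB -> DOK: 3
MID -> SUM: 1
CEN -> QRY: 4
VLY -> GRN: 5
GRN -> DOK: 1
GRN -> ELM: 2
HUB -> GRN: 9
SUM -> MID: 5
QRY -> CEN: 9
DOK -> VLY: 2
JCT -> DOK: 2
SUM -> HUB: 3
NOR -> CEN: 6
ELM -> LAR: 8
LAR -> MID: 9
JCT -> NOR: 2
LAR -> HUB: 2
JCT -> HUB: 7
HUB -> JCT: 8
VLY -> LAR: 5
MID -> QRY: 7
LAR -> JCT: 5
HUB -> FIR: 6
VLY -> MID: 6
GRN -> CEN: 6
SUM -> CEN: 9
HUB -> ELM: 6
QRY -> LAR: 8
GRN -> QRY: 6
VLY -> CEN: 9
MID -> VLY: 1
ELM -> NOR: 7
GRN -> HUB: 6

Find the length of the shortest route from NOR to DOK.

Compare a few routes:
NOR - SUM - HUB - ELM - GRN - DOK: 8+3+6+2+1 = 20
NOR - SUM - HUB - DOK: 8+3+3 = 14
NOR - SUM - MID - VLY - GRN - DOK: 8+5+1+5+1 = 20
The minimum is $14 via NOR - SUM - HUB - DOK.

$14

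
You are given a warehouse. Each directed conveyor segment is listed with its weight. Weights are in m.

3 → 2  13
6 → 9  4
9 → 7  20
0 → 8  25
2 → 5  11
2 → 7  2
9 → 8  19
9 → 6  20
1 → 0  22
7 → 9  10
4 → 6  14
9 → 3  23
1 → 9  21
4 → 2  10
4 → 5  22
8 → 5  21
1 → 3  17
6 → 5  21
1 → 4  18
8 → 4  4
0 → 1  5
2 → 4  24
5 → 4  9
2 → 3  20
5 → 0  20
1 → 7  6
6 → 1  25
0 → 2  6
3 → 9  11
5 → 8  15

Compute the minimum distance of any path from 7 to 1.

Compare a few routes:
7–9–6–1: 10+20+25 = 55
7–9–8–4–6–1: 10+19+4+14+25 = 72
7–9–6–5–0–1: 10+20+21+20+5 = 76
7–9–8–5–0–1: 10+19+21+20+5 = 75
Cheapest is 7–9–6–1 at 55 m.

55 m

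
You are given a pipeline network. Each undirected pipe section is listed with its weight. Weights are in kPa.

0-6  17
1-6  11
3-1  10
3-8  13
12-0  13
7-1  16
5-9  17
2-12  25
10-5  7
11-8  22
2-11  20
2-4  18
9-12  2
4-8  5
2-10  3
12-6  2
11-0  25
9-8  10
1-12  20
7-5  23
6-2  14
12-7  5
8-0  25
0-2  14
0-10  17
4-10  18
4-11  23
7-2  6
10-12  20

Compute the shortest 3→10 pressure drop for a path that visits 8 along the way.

36 kPa

Best 3 to 8: 3–8 costing 13
Shortest 8→10: 8–4–10 = 23
Total via 8: 13 + 23 = 36 kPa.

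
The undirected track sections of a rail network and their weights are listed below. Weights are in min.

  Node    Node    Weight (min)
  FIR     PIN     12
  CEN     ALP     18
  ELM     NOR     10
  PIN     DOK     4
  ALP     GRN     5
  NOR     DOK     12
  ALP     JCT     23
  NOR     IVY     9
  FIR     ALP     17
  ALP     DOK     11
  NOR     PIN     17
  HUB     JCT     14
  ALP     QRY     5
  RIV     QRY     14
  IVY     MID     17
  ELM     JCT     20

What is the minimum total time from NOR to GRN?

Candidate routes:
NOR–PIN–DOK–ALP–GRN: 17+4+11+5 = 37
NOR–DOK–PIN–FIR–ALP–GRN: 12+4+12+17+5 = 50
NOR–DOK–ALP–GRN: 12+11+5 = 28
The minimum is 28 min via NOR–DOK–ALP–GRN.

28 min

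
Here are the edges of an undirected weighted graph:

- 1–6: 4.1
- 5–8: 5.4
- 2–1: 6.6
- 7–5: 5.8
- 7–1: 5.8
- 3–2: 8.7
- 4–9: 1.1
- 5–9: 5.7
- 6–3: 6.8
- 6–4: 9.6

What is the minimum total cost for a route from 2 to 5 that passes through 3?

31.2

Best 2 to 3: 2 → 3 costing 8.7
Best 3 to 5: 3 → 6 → 1 → 7 → 5 costing 22.5
Total via 3: 8.7 + 22.5 = 31.2.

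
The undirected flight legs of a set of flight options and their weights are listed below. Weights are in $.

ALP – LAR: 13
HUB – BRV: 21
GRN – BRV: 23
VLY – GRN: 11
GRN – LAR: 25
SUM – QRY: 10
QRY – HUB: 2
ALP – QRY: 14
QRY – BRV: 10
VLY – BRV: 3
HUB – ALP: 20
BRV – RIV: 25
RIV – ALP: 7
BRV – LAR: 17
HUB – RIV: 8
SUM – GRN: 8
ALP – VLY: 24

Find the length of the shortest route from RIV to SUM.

$20

Settle nodes by increasing distance from RIV:
RIV: 0
ALP: 7  (via RIV)
HUB: 8  (via RIV)
QRY: 10  (via HUB)
LAR: 20  (via ALP)
BRV: 20  (via QRY)
SUM: 20  (via QRY)
Shortest route: RIV → HUB → QRY → SUM = $20.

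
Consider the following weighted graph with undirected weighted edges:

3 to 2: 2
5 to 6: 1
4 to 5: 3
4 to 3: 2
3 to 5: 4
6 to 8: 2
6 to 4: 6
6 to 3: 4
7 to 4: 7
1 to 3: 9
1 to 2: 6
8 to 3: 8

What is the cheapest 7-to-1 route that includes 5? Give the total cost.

Shortest 7→5: 7–4–5 = 10
Best 5 to 1: 5–3–2–1 costing 12
Total via 5: 10 + 12 = 22.

22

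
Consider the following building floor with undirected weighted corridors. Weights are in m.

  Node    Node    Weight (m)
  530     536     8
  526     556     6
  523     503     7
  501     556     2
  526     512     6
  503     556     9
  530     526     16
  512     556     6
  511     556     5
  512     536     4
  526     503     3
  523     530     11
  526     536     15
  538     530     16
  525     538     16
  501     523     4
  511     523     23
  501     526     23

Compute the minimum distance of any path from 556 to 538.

33 m

Settle nodes by increasing distance from 556:
556: 0
501: 2  (via 556)
511: 5  (via 556)
523: 6  (via 501)
512: 6  (via 556)
526: 6  (via 556)
503: 9  (via 556)
536: 10  (via 512)
530: 17  (via 523)
538: 33  (via 530)
Shortest route: 556–501–523–530–538 = 33 m.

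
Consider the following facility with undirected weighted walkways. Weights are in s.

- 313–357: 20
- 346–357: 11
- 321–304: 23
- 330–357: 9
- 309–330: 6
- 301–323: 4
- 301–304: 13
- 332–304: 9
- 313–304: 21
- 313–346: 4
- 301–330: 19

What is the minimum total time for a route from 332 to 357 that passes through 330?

50 s

Shortest 332→330: 332 → 304 → 301 → 330 = 41
Best 330 to 357: 330 → 357 costing 9
Total via 330: 41 + 9 = 50 s.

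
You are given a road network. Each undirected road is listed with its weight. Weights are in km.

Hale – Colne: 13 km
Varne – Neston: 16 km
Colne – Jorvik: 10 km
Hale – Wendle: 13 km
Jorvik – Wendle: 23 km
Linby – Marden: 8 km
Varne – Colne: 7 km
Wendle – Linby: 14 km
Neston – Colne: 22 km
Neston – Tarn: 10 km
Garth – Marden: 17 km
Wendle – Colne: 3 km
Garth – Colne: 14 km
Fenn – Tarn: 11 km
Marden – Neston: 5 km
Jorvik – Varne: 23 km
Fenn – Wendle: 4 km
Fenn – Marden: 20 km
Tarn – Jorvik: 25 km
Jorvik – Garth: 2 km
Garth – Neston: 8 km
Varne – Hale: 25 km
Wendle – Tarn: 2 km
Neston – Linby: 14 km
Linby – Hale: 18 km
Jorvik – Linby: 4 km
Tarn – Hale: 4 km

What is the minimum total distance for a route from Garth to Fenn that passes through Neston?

Best Garth to Neston: Garth → Neston costing 8
Shortest Neston→Fenn: Neston → Tarn → Wendle → Fenn = 16
Total via Neston: 8 + 16 = 24 km.

24 km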